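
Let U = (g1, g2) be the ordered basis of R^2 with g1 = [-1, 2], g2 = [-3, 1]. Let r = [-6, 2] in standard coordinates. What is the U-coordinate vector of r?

[0, 2]

Write r = c_1 g1 + c_2 g2 and solve for the c_i.
System: -c_1 - 3c_2 = -6, 2c_1 + c_2 = 2; solving gives c_1 = 0, c_2 = 2.
Check: 0·g1 + 2g2 = [-6, 2].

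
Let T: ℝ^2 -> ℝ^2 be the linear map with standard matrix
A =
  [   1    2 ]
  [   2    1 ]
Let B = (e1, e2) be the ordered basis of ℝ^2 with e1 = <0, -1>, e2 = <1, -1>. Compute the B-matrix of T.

[[3, 0], [-2, -1]]

Let P have columns e1, e2. Then [T]_B = P^(-1) A P.
Here det P = 1, so P^(-1) is integer; computing A P first and then P^(-1)(A P) gives [[3, 0], [-2, -1]].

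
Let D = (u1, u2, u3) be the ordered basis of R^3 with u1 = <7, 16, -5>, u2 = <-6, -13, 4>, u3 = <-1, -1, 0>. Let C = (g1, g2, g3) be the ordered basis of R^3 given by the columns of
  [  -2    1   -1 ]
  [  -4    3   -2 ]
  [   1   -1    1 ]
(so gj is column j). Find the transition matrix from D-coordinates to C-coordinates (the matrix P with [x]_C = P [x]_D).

Let M have columns uj and N have columns gj. Then for every x, N [x]_C = x = M [x]_D, so P = N^(-1) M.
Since det N = -1, N^(-1) has integer entries; multiplying gives P = [[-2, 2, 1], [2, -1, 1], [-1, 1, 0]].

[[-2, 2, 1], [2, -1, 1], [-1, 1, 0]]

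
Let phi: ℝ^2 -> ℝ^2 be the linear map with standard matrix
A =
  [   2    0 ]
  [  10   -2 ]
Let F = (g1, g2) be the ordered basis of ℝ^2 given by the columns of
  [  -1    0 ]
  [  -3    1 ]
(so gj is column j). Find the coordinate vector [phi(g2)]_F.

[0, -2]

Column 2 of [phi]_F is the F-coordinate vector of phi(g2).
In standard coordinates phi(g2) = A g2 = [0, -2].
Converting to F: [0, -2] = 0·g1 - 2g2, so the coordinate vector is [0, -2].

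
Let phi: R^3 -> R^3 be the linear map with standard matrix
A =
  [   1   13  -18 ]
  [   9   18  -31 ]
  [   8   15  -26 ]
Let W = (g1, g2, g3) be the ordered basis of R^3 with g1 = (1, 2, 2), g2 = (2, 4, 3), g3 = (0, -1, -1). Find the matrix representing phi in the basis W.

[[-3, 2, 1], [-3, -1, 2], [-1, 3, -3]]

Let P have columns g1, ..., g3. Then [phi]_W = P^(-1) A P.
Here det P = -1, so P^(-1) is integer; computing A P first and then P^(-1)(A P) gives [[-3, 2, 1], [-3, -1, 2], [-1, 3, -3]].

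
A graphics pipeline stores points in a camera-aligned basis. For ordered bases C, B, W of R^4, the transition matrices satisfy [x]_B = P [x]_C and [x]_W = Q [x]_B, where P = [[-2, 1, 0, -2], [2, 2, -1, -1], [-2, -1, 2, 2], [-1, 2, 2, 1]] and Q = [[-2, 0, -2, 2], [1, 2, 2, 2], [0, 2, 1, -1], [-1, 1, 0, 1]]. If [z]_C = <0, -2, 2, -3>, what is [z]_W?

<-14, -8, -3, -10>

Composing the changes, [z]_W = Q P [z]_C.
Q P = [[6, 4, 0, 2], [-4, 7, 6, 2], [3, 1, -2, -1], [3, 3, 1, 2]]; applying this to <0, -2, 2, -3> gives <-14, -8, -3, -10>.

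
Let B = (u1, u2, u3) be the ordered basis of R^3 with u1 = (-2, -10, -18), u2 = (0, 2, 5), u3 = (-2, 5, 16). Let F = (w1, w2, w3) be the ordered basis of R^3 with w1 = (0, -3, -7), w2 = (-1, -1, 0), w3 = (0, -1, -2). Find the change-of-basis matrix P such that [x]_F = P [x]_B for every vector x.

Take x = uj: its B-coordinates are the j-th standard unit vector, so P e_j — column j of P — equals [uj]_F.
u1 = 2w1 + 2w2 + 2w3, giving column 1 = (2, 2, 2); repeating for each j gives P = [[2, -1, -2], [2, 0, 2], [2, 1, -1]].

[[2, -1, -2], [2, 0, 2], [2, 1, -1]]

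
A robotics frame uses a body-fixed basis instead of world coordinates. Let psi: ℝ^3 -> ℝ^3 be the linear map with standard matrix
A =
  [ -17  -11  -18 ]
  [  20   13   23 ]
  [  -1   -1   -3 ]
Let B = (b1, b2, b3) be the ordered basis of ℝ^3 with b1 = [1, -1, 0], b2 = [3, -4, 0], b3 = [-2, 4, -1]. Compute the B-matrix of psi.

[[-3, 0, 3], [-1, -3, 1], [0, -1, -1]]

The j-th column of [psi]_B is [psi(bj)]_B.
psi(b1) = A b1 = [-6, 7, 0] = -3b1 - b2 + 0·b3, so column 1 is [-3, -1, 0].
Repeating for b2, b3 and assembling the columns gives [[-3, 0, 3], [-1, -3, 1], [0, -1, -1]].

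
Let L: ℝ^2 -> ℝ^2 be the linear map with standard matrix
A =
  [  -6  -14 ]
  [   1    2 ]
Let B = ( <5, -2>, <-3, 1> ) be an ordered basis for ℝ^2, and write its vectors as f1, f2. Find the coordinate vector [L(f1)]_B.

<-1, -1>

Column 1 of [L]_B is the B-coordinate vector of L(f1).
In standard coordinates L(f1) = A f1 = <-2, 1>.
Converting to B: <-2, 1> = -f1 - f2, so the coordinate vector is <-1, -1>.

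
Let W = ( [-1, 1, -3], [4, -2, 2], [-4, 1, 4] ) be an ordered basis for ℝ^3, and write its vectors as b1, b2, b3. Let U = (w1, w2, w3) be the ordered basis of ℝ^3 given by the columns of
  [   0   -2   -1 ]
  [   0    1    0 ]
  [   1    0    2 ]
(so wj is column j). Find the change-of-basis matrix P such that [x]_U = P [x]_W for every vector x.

Let M have columns bj and N have columns wj. Then for every x, N [x]_U = x = M [x]_W, so P = N^(-1) M.
Since det N = 1, N^(-1) has integer entries; multiplying gives P = [[-1, 2, 0], [1, -2, 1], [-1, 0, 2]].

[[-1, 2, 0], [1, -2, 1], [-1, 0, 2]]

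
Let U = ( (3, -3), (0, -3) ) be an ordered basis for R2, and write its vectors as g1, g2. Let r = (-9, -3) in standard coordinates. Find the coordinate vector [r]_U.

We seek scalars with c_1 g1 + c_2 g2 = r; equivalently solve M c = r where the columns of M are g1, g2.
System: 3c_1 + 0c_2 = -9, -3c_1 - 3c_2 = -3; solving gives c_1 = -3, c_2 = 4.
Check: -3g1 + 4g2 = (-9, -3).

(-3, 4)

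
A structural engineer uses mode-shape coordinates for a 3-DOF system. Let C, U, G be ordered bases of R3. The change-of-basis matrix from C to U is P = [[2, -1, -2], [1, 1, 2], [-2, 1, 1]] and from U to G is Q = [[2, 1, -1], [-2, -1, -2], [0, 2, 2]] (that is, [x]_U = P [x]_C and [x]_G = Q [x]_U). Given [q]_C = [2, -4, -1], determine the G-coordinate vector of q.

[25, 2, -26]

Composing the changes, [q]_G = Q P [q]_C.
Q P = [[7, -2, -3], [-1, -1, 0], [-2, 4, 6]]; applying this to [2, -4, -1] gives [25, 2, -26].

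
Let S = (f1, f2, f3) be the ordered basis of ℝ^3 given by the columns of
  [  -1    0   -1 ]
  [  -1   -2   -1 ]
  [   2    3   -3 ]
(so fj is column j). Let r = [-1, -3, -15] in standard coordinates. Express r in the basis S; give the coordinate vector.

[-3, 1, 4]

We seek scalars with c_1 f1 + ... + c_3 f3 = r; equivalently solve M c = r where the columns of M are f1, ..., f3.
Solving this 3x3 system gives c = (-3, 1, 4).
Check: -3f1 + f2 + 4f3 = [-1, -3, -15].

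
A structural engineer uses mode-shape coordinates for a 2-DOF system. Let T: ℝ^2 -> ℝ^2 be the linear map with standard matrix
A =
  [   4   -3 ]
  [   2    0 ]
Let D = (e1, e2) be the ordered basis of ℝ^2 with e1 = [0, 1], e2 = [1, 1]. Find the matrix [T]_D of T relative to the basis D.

[[3, 1], [-3, 1]]

Let P have columns e1, e2. Then [T]_D = P^(-1) A P.
Here det P = -1, so P^(-1) is integer; computing A P first and then P^(-1)(A P) gives [[3, 1], [-3, 1]].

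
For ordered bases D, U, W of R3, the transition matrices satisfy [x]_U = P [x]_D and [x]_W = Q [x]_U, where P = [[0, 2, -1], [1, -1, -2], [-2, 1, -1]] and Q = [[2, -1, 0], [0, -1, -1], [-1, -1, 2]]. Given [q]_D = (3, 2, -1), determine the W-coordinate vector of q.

Apply P to get U-coordinates (5, 3, -3), then Q to get W-coordinates.
The result is [q]_W = (7, 0, -14).

(7, 0, -14)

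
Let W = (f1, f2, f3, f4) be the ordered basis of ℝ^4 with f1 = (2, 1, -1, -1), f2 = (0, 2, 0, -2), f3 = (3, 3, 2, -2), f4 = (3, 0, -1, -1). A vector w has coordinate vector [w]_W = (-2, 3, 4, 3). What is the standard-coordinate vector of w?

The coordinates say w = -2f1 + 3f2 + 4f3 + 3f4; adding the scaled basis vectors gives (17, 16, 7, -15).

(17, 16, 7, -15)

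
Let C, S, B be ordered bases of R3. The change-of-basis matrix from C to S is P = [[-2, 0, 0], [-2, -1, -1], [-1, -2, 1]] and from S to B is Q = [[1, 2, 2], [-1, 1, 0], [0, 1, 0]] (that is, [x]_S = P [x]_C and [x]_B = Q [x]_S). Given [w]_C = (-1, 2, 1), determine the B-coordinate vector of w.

(-4, -3, -1)

Composing the changes, [w]_B = Q P [w]_C.
Q P = [[-8, -6, 0], [0, -1, -1], [-2, -1, -1]]; applying this to (-1, 2, 1) gives (-4, -3, -1).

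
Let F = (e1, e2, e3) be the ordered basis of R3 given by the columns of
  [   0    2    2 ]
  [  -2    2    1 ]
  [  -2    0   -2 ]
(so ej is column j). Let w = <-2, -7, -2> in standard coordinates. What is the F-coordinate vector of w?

[w]_F is the unique c with M c = w, where M has columns e1, ..., e3.
Solving this 3x3 system gives c = (4, 2, -3).
Check: 4e1 + 2e2 - 3e3 = <-2, -7, -2>.

<4, 2, -3>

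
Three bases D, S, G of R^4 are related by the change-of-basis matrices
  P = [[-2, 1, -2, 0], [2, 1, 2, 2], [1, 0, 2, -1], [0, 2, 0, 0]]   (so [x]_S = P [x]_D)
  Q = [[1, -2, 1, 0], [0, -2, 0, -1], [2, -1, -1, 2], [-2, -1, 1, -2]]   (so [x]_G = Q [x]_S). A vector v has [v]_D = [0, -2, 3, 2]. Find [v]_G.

[-20, -12, -36, 20]

Apply P to get S-coordinates [-8, 8, 4, -4], then Q to get G-coordinates.
The result is [v]_G = [-20, -12, -36, 20].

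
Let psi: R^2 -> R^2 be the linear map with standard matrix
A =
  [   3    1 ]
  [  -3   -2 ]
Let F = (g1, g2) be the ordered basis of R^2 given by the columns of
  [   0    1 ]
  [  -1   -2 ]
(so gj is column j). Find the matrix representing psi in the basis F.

The j-th column of [psi]_F is [psi(gj)]_F.
psi(g1) = A g1 = [-1, 2] = 0·g1 - g2, so column 1 is [0, -1].
Repeating for g2 and assembling the columns gives [[0, -3], [-1, 1]].

[[0, -3], [-1, 1]]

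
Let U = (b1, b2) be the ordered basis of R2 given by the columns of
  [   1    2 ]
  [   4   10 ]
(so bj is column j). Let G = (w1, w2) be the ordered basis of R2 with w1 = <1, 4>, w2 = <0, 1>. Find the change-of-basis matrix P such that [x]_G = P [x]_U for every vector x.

[[1, 2], [0, 2]]

Column j of P is [bj]_G, since P maps U-coordinates to G-coordinates.
Expressing b1 in G: b1 = w1 + 0·w2, so column 1 of P is <1, 0>.
Doing the same for each bj gives P = [[1, 2], [0, 2]].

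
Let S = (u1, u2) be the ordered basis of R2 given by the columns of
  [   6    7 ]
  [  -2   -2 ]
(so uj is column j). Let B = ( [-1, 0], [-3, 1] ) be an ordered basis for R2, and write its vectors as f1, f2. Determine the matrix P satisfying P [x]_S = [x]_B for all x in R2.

Column j of P is [uj]_B, since P maps S-coordinates to B-coordinates.
Expressing u1 in B: u1 = 0·f1 - 2f2, so column 1 of P is [0, -2].
Doing the same for each uj gives P = [[0, -1], [-2, -2]].

[[0, -1], [-2, -2]]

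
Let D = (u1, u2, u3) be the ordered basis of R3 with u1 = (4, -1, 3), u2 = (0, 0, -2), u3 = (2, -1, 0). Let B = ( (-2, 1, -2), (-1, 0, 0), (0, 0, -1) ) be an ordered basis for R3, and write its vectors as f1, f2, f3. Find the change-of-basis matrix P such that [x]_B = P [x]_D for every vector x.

Column j of P is [uj]_B, since P maps D-coordinates to B-coordinates.
Expressing u1 in B: u1 = -f1 - 2f2 - f3, so column 1 of P is (-1, -2, -1).
Doing the same for each uj gives P = [[-1, 0, -1], [-2, 0, 0], [-1, 2, 2]].

[[-1, 0, -1], [-2, 0, 0], [-1, 2, 2]]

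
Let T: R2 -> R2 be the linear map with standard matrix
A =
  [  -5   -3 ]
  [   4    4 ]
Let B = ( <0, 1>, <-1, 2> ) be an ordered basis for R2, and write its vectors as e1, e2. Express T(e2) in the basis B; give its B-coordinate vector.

Column 2 of [T]_B is the B-coordinate vector of T(e2).
In standard coordinates T(e2) = A e2 = <-1, 4>.
Converting to B: <-1, 4> = 2e1 + e2, so the coordinate vector is <2, 1>.

<2, 1>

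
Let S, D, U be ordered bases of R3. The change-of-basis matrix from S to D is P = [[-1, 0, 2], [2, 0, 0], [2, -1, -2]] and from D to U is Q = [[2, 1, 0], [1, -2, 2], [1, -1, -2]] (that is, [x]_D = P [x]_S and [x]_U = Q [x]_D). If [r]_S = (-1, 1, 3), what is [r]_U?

First [r]_D = P [r]_S = (7, -2, -9).
Then [r]_U = Q [r]_D = (12, -7, 27).

(12, -7, 27)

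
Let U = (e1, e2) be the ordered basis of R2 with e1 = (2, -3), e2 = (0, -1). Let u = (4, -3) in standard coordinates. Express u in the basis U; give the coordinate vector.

(2, -3)

We seek scalars with c_1 e1 + c_2 e2 = u; equivalently solve M c = u where the columns of M are e1, e2.
System: 2c_1 + 0c_2 = 4, -3c_1 - c_2 = -3; solving gives c_1 = 2, c_2 = -3.
Check: 2e1 - 3e2 = (4, -3).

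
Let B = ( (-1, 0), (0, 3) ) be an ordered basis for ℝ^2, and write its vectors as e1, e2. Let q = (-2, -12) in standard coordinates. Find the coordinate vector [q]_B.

Write q = c_1 e1 + c_2 e2 and solve for the c_i.
System: -c_1 + 0c_2 = -2, 0c_1 + 3c_2 = -12; solving gives c_1 = 2, c_2 = -4.
Check: 2e1 - 4e2 = (-2, -12).

(2, -4)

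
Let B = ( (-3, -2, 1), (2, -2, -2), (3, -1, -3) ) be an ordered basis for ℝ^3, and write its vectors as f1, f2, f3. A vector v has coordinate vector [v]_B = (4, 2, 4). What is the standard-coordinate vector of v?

(4, -16, -12)

The coordinates say v = 4f1 + 2f2 + 4f3; adding the scaled basis vectors gives (4, -16, -12).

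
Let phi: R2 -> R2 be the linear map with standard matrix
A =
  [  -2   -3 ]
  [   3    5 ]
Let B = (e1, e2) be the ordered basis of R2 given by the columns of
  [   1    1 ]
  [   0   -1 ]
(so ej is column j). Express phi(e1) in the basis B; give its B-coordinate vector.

(1, -3)

Compute phi(e1) = A e1 = (-2, 3) in standard coordinates.
Then write this in B-coordinates: solve for y in y_1 e1 + y_2 e2 = (-2, 3).
This gives y = (1, -3), which is column 1 of [phi]_B.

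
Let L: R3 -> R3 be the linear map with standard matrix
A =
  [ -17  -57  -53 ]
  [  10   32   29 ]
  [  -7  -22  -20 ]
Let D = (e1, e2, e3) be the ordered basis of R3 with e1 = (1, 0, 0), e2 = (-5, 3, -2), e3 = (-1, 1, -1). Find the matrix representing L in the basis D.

Let P have columns e1, ..., e3. Then [L]_D = P^(-1) A P.
Here det P = -1, so P^(-1) is integer; computing A P first and then P^(-1)(A P) gives [[-1, 2, 2], [3, -3, -2], [1, -3, -1]].

[[-1, 2, 2], [3, -3, -2], [1, -3, -1]]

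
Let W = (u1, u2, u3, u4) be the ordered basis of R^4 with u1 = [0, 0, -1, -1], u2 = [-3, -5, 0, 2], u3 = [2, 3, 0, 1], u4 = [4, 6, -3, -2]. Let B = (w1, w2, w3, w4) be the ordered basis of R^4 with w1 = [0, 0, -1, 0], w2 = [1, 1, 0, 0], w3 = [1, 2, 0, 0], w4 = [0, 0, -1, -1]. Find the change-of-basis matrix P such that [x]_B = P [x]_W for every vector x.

Let M have columns uj and N have columns wj. Then for every x, N [x]_B = x = M [x]_W, so P = N^(-1) M.
Since det N = 1, N^(-1) has integer entries; multiplying gives P = [[0, 2, 1, 1], [0, -1, 1, 2], [0, -2, 1, 2], [1, -2, -1, 2]].

[[0, 2, 1, 1], [0, -1, 1, 2], [0, -2, 1, 2], [1, -2, -1, 2]]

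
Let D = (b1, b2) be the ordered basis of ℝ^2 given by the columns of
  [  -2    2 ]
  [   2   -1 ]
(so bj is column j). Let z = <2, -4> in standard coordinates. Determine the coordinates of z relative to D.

<-3, -2>

Write z = c_1 b1 + c_2 b2 and solve for the c_i.
System: -2c_1 + 2c_2 = 2, 2c_1 - c_2 = -4; solving gives c_1 = -3, c_2 = -2.
Check: -3b1 - 2b2 = <2, -4>.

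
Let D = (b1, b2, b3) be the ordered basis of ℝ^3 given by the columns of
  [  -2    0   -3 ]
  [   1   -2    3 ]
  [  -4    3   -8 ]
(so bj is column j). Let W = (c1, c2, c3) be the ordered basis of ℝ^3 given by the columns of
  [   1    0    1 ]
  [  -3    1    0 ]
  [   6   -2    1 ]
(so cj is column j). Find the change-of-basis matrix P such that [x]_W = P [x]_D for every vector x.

[[0, 1, -1], [1, 1, 0], [-2, -1, -2]]

Let M have columns bj and N have columns cj. Then for every x, N [x]_W = x = M [x]_D, so P = N^(-1) M.
Since det N = 1, N^(-1) has integer entries; multiplying gives P = [[0, 1, -1], [1, 1, 0], [-2, -1, -2]].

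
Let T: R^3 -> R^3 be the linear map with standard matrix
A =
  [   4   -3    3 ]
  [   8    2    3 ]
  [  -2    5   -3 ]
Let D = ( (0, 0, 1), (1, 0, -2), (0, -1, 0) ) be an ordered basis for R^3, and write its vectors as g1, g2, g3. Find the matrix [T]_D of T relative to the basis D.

The j-th column of [T]_D is [T(gj)]_D.
T(g1) = A g1 = (3, 3, -3) = 3g1 + 3g2 - 3g3, so column 1 is (3, 3, -3).
Repeating for g2, g3 and assembling the columns gives [[3, 0, 1], [3, -2, 3], [-3, -2, 2]].

[[3, 0, 1], [3, -2, 3], [-3, -2, 2]]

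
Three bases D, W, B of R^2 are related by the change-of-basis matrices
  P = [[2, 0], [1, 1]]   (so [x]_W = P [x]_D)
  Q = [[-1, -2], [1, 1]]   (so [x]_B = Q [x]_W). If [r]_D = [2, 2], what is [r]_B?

[-12, 8]

Composing the changes, [r]_B = Q P [r]_D.
Q P = [[-4, -2], [3, 1]]; applying this to [2, 2] gives [-12, 8].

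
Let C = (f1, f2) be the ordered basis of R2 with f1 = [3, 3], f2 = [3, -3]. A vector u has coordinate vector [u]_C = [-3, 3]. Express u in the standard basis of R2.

The coordinates say u = -3f1 + 3f2; adding the scaled basis vectors gives [0, -18].

[0, -18]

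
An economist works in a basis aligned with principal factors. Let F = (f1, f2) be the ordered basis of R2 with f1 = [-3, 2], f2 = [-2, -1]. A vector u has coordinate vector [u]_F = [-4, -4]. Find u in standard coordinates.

By definition u = -4f1 - 4f2.
Summing componentwise gives [20, -4].

[20, -4]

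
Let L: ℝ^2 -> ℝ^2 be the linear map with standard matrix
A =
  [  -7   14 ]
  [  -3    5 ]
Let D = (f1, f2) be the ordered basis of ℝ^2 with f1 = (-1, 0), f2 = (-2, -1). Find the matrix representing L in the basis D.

Let P have columns f1, f2. Then [L]_D = P^(-1) A P.
Here det P = 1, so P^(-1) is integer; computing A P first and then P^(-1)(A P) gives [[-1, 2], [-3, -1]].

[[-1, 2], [-3, -1]]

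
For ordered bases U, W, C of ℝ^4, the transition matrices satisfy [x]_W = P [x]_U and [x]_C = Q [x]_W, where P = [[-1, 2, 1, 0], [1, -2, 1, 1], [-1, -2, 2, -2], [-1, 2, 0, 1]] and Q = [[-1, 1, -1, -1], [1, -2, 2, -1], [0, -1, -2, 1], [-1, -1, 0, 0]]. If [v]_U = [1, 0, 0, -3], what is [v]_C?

[-2, 17, -12, 3]

Composing the changes, [v]_C = Q P [v]_U.
Q P = [[4, -4, -2, 2], [-4, 0, 3, -7], [0, 8, -5, 4], [0, 0, -2, -1]]; applying this to [1, 0, 0, -3] gives [-2, 17, -12, 3].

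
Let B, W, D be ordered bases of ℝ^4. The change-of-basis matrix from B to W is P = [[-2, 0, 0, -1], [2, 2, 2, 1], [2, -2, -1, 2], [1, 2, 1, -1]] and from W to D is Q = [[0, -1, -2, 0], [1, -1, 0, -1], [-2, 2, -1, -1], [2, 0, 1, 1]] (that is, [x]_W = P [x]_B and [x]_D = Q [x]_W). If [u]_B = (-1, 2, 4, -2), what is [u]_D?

Composing the changes, [u]_D = Q P [u]_B.
Q P = [[-6, 2, 0, -5], [-5, -4, -3, -1], [5, 4, 4, 3], [-1, 0, 0, -1]]; applying this to (-1, 2, 4, -2) gives (20, -13, 13, 3).

(20, -13, 13, 3)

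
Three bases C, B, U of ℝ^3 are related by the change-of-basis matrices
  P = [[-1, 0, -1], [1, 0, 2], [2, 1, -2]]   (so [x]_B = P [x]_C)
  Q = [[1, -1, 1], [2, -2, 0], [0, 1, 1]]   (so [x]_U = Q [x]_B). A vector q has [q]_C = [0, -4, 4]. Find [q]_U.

[-24, -24, -4]

Composing the changes, [q]_U = Q P [q]_C.
Q P = [[0, 1, -5], [-4, 0, -6], [3, 1, 0]]; applying this to [0, -4, 4] gives [-24, -24, -4].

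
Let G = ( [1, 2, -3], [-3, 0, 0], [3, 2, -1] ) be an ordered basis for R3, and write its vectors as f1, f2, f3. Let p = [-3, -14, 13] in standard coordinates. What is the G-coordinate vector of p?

Write p = c_1 f1 + ... + c_3 f3 and solve for the c_i.
Gaussian elimination on [M | p] yields c = (-3, -4, -4).
Check: -3f1 - 4f2 - 4f3 = [-3, -14, 13].

[-3, -4, -4]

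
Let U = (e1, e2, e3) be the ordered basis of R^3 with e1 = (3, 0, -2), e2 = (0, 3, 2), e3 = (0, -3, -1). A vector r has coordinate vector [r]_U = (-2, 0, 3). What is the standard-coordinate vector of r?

(-6, -9, 1)

r = M [r]_U, where M has columns e1, ..., e3.
Carrying out the matrix-vector product, r = (-6, -9, 1).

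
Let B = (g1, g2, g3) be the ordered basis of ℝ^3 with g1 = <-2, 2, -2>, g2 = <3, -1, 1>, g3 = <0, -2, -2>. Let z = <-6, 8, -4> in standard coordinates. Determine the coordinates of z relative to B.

Write z = c_1 g1 + ... + c_3 g3 and solve for the c_i.
Row-reducing the augmented matrix [M | z] gives c = (3, 0, -1).
Check: 3g1 + 0·g2 - g3 = <-6, 8, -4>.

<3, 0, -1>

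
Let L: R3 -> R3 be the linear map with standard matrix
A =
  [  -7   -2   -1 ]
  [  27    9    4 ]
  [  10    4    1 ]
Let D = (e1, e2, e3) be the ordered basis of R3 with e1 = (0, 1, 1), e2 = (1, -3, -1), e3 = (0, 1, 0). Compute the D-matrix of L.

Let P have columns e1, ..., e3. Then [L]_D = P^(-1) A P.
Here det P = 1, so P^(-1) is integer; computing A P first and then P^(-1)(A P) gives [[2, -3, 2], [-3, 0, -2], [2, -1, 1]].

[[2, -3, 2], [-3, 0, -2], [2, -1, 1]]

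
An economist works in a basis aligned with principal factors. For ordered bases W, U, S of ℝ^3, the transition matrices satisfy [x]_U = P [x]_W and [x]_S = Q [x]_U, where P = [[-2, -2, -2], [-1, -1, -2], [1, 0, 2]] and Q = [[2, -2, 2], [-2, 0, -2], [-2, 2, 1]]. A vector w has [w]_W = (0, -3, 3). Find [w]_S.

Composing the changes, [w]_S = Q P [w]_W.
Q P = [[0, -2, 4], [2, 4, 0], [3, 2, 2]]; applying this to (0, -3, 3) gives (18, -12, 0).

(18, -12, 0)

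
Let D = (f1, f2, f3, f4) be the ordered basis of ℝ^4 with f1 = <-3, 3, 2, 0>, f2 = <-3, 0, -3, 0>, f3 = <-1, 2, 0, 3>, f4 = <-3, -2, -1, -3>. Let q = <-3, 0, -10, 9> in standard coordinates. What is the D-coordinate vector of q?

We seek scalars with c_1 f1 + ... + c_4 f4 = q; equivalently solve M c = q where the columns of M are f1, ..., f4.
Solving this 4x4 system gives c = (-2, 2, 3, 0).
Check: -2f1 + 2f2 + 3f3 + 0·f4 = <-3, 0, -10, 9>.

<-2, 2, 3, 0>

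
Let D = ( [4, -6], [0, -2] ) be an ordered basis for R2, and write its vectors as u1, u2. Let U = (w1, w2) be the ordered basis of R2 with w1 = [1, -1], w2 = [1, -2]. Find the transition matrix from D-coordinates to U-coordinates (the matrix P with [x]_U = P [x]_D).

Let M have columns uj and N have columns wj. Then for every x, N [x]_U = x = M [x]_D, so P = N^(-1) M.
Since det N = -1, N^(-1) has integer entries; multiplying gives P = [[2, -2], [2, 2]].

[[2, -2], [2, 2]]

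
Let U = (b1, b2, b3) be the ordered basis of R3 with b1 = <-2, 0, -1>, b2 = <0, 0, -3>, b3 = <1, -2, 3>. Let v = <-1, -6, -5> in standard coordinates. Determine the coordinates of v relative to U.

<2, 4, 3>

We seek scalars with c_1 b1 + ... + c_3 b3 = v; equivalently solve M c = v where the columns of M are b1, ..., b3.
Gaussian elimination on [M | v] yields c = (2, 4, 3).
Check: 2b1 + 4b2 + 3b3 = <-1, -6, -5>.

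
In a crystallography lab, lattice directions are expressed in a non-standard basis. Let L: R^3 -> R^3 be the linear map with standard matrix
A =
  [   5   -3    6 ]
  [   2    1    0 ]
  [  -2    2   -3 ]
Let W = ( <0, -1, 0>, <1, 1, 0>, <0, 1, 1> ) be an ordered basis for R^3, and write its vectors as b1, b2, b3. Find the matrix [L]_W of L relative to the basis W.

With P the matrix whose columns are b1, ..., b3, [L]_W = P^(-1) A P.
Column by column: L(b1) = A b1 = <3, -1, -2>; its W-coordinates <2, 3, -2> give column 1.
Continuing for each basis vector yields [L]_W = [[2, -1, 1], [3, 2, 3], [-2, 0, -1]].

[[2, -1, 1], [3, 2, 3], [-2, 0, -1]]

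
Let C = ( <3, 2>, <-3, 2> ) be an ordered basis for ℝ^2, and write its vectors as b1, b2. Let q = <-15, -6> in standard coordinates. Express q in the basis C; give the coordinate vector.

[q]_C is the unique c with M c = q, where M has columns b1, b2.
System: 3c_1 - 3c_2 = -15, 2c_1 + 2c_2 = -6; solving gives c_1 = -4, c_2 = 1.
Check: -4b1 + b2 = <-15, -6>.

<-4, 1>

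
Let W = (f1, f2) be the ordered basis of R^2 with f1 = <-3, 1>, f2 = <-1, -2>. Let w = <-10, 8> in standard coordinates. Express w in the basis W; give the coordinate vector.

We seek scalars with c_1 f1 + c_2 f2 = w; equivalently solve M c = w where the columns of M are f1, f2.
System: -3c_1 - c_2 = -10, c_1 - 2c_2 = 8; solving gives c_1 = 4, c_2 = -2.
Check: 4f1 - 2f2 = <-10, 8>.

<4, -2>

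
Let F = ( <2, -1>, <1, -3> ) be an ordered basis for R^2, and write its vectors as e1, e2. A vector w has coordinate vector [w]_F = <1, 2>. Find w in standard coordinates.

By definition w = e1 + 2e2.
Summing componentwise gives <4, -7>.

<4, -7>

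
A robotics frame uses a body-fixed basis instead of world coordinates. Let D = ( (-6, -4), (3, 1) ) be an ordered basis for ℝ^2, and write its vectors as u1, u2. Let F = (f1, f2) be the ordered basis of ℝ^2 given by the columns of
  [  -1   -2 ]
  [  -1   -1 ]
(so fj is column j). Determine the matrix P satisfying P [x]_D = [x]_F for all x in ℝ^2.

[[2, 1], [2, -2]]

Column j of P is [uj]_F, since P maps D-coordinates to F-coordinates.
Expressing u1 in F: u1 = 2f1 + 2f2, so column 1 of P is (2, 2).
Doing the same for each uj gives P = [[2, 1], [2, -2]].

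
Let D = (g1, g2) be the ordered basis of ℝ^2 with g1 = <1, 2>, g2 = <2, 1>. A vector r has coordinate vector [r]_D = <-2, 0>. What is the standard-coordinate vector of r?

<-2, -4>

r = M [r]_D, where M has columns g1, g2.
Carrying out the matrix-vector product, r = <-2, -4>.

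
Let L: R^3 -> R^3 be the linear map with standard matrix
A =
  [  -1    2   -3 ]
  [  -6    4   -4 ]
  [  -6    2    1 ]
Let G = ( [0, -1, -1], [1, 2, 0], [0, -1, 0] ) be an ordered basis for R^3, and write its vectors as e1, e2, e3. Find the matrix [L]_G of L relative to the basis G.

With P the matrix whose columns are e1, ..., e3, [L]_G = P^(-1) A P.
Column by column: L(e1) = A e1 = [1, 0, -3]; its G-coordinates [3, 1, -1] give column 1.
Continuing for each basis vector yields [L]_G = [[3, 2, 2], [1, 3, -2], [-1, 2, -2]].

[[3, 2, 2], [1, 3, -2], [-1, 2, -2]]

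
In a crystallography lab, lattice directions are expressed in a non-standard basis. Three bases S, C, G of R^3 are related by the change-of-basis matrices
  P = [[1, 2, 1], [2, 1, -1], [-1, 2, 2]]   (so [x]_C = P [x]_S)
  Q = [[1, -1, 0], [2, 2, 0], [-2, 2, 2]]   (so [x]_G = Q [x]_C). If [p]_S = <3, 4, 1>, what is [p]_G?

Apply P to get C-coordinates <12, 9, 7>, then Q to get G-coordinates.
The result is [p]_G = <3, 42, 8>.

<3, 42, 8>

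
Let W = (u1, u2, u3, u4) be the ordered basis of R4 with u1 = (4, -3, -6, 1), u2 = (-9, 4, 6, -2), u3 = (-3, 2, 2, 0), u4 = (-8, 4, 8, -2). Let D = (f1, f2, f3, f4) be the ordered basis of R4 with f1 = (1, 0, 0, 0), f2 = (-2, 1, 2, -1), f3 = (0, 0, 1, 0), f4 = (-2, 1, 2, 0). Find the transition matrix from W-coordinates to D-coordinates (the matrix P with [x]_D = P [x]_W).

[[-2, -1, 1, 0], [-1, 2, 0, 2], [0, -2, -2, 0], [-2, 2, 2, 2]]

Let M have columns uj and N have columns fj. Then for every x, N [x]_D = x = M [x]_W, so P = N^(-1) M.
Since det N = 1, N^(-1) has integer entries; multiplying gives P = [[-2, -1, 1, 0], [-1, 2, 0, 2], [0, -2, -2, 0], [-2, 2, 2, 2]].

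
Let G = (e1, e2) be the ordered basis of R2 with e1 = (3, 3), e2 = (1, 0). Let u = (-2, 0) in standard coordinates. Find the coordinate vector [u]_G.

(0, -2)

[u]_G is the unique c with M c = u, where M has columns e1, e2.
System: 3c_1 + c_2 = -2, 3c_1 + 0c_2 = 0; solving gives c_1 = 0, c_2 = -2.
Check: 0·e1 - 2e2 = (-2, 0).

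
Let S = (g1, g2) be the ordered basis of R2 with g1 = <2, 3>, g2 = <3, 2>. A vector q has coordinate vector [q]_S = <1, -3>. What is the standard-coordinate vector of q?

q = M [q]_S, where M has columns g1, g2.
Carrying out the matrix-vector product, q = <-7, -3>.

<-7, -3>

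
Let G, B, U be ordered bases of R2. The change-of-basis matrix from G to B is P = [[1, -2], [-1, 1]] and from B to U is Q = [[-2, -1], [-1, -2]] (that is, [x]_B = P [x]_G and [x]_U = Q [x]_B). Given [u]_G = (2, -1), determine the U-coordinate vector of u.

(-5, 2)

Composing the changes, [u]_U = Q P [u]_G.
Q P = [[-1, 3], [1, 0]]; applying this to (2, -1) gives (-5, 2).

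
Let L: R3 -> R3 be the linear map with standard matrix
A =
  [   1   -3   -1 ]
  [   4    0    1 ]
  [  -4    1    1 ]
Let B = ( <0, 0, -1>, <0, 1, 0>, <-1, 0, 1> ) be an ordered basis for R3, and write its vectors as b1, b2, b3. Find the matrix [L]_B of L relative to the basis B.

[[0, 2, -3], [-1, 0, -3], [-1, 3, 2]]

The j-th column of [L]_B is [L(bj)]_B.
L(b1) = A b1 = <1, -1, -1> = 0·b1 - b2 - b3, so column 1 is <0, -1, -1>.
Repeating for b2, b3 and assembling the columns gives [[0, 2, -3], [-1, 0, -3], [-1, 3, 2]].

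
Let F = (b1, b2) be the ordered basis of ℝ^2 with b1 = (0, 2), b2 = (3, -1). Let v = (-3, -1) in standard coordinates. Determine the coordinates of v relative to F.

(-1, -1)

[v]_F is the unique c with M c = v, where M has columns b1, b2.
System: 0c_1 + 3c_2 = -3, 2c_1 - c_2 = -1; solving gives c_1 = -1, c_2 = -1.
Check: -b1 - b2 = (-3, -1).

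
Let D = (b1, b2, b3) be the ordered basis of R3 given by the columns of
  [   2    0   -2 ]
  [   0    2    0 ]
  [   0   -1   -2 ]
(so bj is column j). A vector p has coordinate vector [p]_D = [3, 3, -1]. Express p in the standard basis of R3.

[8, 6, -1]

The coordinates say p = 3b1 + 3b2 - b3; adding the scaled basis vectors gives [8, 6, -1].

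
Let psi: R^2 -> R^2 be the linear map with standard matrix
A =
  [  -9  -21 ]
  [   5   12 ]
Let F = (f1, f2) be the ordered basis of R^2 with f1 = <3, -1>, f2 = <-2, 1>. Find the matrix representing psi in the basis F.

Let P have columns f1, f2. Then [psi]_F = P^(-1) A P.
Here det P = 1, so P^(-1) is integer; computing A P first and then P^(-1)(A P) gives [[0, 1], [3, 3]].

[[0, 1], [3, 3]]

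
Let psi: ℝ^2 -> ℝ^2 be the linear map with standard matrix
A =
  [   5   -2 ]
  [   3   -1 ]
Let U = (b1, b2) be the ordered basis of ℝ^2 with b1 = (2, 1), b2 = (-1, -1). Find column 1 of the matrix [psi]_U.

Column 1 of [psi]_U is the U-coordinate vector of psi(b1).
In standard coordinates psi(b1) = A b1 = (8, 5).
Converting to U: (8, 5) = 3b1 - 2b2, so the coordinate vector is (3, -2).

(3, -2)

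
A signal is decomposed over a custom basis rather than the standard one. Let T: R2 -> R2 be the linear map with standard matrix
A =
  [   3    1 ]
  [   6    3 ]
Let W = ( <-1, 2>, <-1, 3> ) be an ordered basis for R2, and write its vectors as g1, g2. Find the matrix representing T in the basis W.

With P the matrix whose columns are g1, g2, [T]_W = P^(-1) A P.
Column by column: T(g1) = A g1 = <-1, 0>; its W-coordinates <3, -2> give column 1.
Continuing for each basis vector yields [T]_W = [[3, -3], [-2, 3]].

[[3, -3], [-2, 3]]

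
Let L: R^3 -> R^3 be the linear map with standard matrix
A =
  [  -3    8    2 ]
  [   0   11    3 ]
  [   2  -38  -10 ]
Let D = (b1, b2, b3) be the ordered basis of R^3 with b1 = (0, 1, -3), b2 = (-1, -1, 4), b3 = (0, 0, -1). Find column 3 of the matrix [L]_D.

Column 3 of [L]_D is the D-coordinate vector of L(b3).
In standard coordinates L(b3) = A b3 = (-2, -3, 10).
Converting to D: (-2, -3, 10) = -b1 + 2b2 + b3, so the coordinate vector is (-1, 2, 1).

(-1, 2, 1)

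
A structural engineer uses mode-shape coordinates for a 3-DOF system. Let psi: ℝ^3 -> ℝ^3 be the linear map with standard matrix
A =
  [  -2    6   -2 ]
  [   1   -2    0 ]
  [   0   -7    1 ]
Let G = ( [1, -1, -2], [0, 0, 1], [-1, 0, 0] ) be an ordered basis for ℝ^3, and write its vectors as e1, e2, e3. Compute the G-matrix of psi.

Let P have columns e1, ..., e3. Then [psi]_G = P^(-1) A P.
Here det P = 1, so P^(-1) is integer; computing A P first and then P^(-1)(A P) gives [[-3, 0, 1], [-1, 1, 2], [1, 2, -1]].

[[-3, 0, 1], [-1, 1, 2], [1, 2, -1]]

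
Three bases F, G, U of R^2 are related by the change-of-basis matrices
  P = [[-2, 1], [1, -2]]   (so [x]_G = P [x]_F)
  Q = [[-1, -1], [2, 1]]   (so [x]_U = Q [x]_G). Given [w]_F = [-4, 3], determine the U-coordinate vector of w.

[-1, 12]

Composing the changes, [w]_U = Q P [w]_F.
Q P = [[1, 1], [-3, 0]]; applying this to [-4, 3] gives [-1, 12].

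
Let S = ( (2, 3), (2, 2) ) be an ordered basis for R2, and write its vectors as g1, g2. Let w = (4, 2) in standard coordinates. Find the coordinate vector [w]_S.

(-2, 4)

Write w = c_1 g1 + c_2 g2 and solve for the c_i.
System: 2c_1 + 2c_2 = 4, 3c_1 + 2c_2 = 2; solving gives c_1 = -2, c_2 = 4.
Check: -2g1 + 4g2 = (4, 2).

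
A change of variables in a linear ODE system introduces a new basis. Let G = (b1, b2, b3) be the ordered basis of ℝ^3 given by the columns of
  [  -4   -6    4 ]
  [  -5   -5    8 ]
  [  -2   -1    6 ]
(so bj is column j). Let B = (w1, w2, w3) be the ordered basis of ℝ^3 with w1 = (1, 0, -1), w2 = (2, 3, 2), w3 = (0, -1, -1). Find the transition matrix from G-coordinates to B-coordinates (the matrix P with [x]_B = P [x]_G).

Let M have columns bj and N have columns wj. Then for every x, N [x]_B = x = M [x]_G, so P = N^(-1) M.
Since det N = 1, N^(-1) has integer entries; multiplying gives P = [[-2, -2, 0], [-1, -2, 2], [2, -1, -2]].

[[-2, -2, 0], [-1, -2, 2], [2, -1, -2]]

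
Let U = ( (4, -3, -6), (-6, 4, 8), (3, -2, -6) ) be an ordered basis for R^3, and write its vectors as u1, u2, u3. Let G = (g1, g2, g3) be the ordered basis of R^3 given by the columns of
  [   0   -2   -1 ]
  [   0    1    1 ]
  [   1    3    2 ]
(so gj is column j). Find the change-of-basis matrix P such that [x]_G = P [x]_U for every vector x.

Take x = uj: its U-coordinates are the j-th standard unit vector, so P e_j — column j of P — equals [uj]_G.
u1 = g1 - g2 - 2g3, giving column 1 = (1, -1, -2); repeating for each j gives P = [[1, -2, -1], [-1, 2, -1], [-2, 2, -1]].

[[1, -2, -1], [-1, 2, -1], [-2, 2, -1]]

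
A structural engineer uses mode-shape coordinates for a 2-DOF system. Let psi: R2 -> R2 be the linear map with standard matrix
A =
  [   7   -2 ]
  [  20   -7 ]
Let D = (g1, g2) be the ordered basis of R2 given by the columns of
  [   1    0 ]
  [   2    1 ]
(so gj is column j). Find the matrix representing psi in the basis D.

Let P have columns g1, g2. Then [psi]_D = P^(-1) A P.
Here det P = 1, so P^(-1) is integer; computing A P first and then P^(-1)(A P) gives [[3, -2], [0, -3]].

[[3, -2], [0, -3]]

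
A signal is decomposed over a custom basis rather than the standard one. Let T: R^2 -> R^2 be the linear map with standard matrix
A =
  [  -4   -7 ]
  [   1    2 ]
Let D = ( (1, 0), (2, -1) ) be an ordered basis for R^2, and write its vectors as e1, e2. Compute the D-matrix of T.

With P the matrix whose columns are e1, e2, [T]_D = P^(-1) A P.
Column by column: T(e1) = A e1 = (-4, 1); its D-coordinates (-2, -1) give column 1.
Continuing for each basis vector yields [T]_D = [[-2, -1], [-1, 0]].

[[-2, -1], [-1, 0]]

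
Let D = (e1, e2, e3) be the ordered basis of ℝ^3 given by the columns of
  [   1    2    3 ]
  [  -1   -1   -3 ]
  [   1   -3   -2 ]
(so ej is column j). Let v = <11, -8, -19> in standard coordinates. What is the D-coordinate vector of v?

<-4, 3, 3>

[v]_D is the unique c with M c = v, where M has columns e1, ..., e3.
Solving this 3x3 system gives c = (-4, 3, 3).
Check: -4e1 + 3e2 + 3e3 = <11, -8, -19>.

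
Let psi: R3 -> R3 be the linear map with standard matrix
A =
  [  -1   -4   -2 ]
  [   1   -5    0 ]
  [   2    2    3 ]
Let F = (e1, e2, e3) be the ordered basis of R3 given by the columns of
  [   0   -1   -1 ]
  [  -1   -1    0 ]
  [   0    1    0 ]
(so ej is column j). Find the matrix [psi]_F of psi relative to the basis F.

[[-3, -3, 3], [-2, -1, -2], [-2, -2, 1]]

With P the matrix whose columns are e1, ..., e3, [psi]_F = P^(-1) A P.
Column by column: psi(e1) = A e1 = (4, 5, -2); its F-coordinates (-3, -2, -2) give column 1.
Continuing for each basis vector yields [psi]_F = [[-3, -3, 3], [-2, -1, -2], [-2, -2, 1]].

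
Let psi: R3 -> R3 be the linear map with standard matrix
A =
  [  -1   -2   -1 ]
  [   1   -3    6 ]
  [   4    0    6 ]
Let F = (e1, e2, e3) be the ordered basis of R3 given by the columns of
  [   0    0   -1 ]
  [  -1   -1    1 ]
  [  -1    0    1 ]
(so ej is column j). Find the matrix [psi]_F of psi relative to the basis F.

[[3, -2, 0], [-3, -3, 0], [-3, -2, 2]]

Let P have columns e1, ..., e3. Then [psi]_F = P^(-1) A P.
Here det P = 1, so P^(-1) is integer; computing A P first and then P^(-1)(A P) gives [[3, -2, 0], [-3, -3, 0], [-3, -2, 2]].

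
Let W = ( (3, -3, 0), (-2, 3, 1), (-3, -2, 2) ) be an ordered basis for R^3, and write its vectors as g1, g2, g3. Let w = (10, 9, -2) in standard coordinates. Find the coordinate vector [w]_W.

(3, 4, -3)

[w]_W is the unique c with M c = w, where M has columns g1, ..., g3.
Row-reducing the augmented matrix [M | w] gives c = (3, 4, -3).
Check: 3g1 + 4g2 - 3g3 = (10, 9, -2).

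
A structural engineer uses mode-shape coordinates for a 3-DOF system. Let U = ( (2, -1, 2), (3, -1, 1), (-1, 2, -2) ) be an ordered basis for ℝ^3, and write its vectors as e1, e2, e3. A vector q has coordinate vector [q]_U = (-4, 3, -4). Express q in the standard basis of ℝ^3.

(5, -7, 3)

q = M [q]_U, where M has columns e1, ..., e3.
Carrying out the matrix-vector product, q = (5, -7, 3).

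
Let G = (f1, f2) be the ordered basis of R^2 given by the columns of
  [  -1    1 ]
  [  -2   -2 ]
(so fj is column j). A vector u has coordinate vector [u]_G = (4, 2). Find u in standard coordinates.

By definition u = 4f1 + 2f2.
Summing componentwise gives (-2, -12).

(-2, -12)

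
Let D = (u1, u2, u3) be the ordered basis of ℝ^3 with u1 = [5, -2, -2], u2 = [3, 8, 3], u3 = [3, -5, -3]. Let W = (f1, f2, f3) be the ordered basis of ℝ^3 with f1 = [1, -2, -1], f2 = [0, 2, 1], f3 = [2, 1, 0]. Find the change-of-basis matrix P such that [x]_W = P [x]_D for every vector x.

[[1, -1, 1], [-1, 2, -2], [2, 2, 1]]

Take x = uj: its D-coordinates are the j-th standard unit vector, so P e_j — column j of P — equals [uj]_W.
u1 = f1 - f2 + 2f3, giving column 1 = [1, -1, 2]; repeating for each j gives P = [[1, -1, 1], [-1, 2, -2], [2, 2, 1]].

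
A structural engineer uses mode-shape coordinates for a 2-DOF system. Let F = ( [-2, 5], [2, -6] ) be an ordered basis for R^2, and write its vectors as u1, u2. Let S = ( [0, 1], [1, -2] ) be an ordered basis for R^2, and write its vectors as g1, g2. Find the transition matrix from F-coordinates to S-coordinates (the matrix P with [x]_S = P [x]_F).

[[1, -2], [-2, 2]]

Column j of P is [uj]_S, since P maps F-coordinates to S-coordinates.
Expressing u1 in S: u1 = g1 - 2g2, so column 1 of P is [1, -2].
Doing the same for each uj gives P = [[1, -2], [-2, 2]].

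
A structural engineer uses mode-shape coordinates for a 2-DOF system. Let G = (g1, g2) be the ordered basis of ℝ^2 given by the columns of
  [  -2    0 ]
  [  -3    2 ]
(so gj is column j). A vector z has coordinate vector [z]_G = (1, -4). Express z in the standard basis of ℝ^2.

(-2, -11)

z = M [z]_G, where M has columns g1, g2.
Carrying out the matrix-vector product, z = (-2, -11).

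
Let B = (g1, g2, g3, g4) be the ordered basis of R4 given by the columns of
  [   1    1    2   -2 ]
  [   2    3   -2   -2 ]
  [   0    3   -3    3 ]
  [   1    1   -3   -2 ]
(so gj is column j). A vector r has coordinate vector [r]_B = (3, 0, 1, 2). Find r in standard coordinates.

(1, 0, 3, -4)

r = M [r]_B, where M has columns g1, ..., g4.
Carrying out the matrix-vector product, r = (1, 0, 3, -4).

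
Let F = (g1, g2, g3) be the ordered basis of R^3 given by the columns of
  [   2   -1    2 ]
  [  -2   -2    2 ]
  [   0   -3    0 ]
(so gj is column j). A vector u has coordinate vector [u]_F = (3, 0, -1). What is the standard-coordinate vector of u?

By definition u = 3g1 + 0·g2 - g3.
Summing componentwise gives (4, -8, 0).

(4, -8, 0)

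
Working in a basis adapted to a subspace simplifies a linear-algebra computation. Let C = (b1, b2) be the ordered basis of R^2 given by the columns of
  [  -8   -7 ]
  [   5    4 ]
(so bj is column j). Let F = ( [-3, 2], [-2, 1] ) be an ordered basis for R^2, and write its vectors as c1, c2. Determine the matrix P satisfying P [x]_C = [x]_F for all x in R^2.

Take x = bj: its C-coordinates are the j-th standard unit vector, so P e_j — column j of P — equals [bj]_F.
b1 = 2c1 + c2, giving column 1 = [2, 1]; repeating for each j gives P = [[2, 1], [1, 2]].

[[2, 1], [1, 2]]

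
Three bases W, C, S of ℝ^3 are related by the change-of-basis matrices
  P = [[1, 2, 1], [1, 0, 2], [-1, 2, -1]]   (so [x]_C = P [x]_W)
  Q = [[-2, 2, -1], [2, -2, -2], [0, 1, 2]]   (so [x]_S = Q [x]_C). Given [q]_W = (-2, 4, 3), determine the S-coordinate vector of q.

First [q]_C = P [q]_W = (9, 4, 7).
Then [q]_S = Q [q]_C = (-17, -4, 18).

(-17, -4, 18)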